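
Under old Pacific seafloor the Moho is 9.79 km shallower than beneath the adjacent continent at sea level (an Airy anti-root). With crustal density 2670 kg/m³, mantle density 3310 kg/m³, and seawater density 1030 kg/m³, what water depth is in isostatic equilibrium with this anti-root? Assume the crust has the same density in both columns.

Replacing a thickness d of crust by seawater at the top must be balanced by replacing crust with mantle at the base: d (ρ_c − ρ_w) = a (ρ_m − ρ_c).
d = a (ρ_m − ρ_c)/(ρ_c − ρ_w) = 9.79 km × 640/1640 = 3.82 km.

3.82 km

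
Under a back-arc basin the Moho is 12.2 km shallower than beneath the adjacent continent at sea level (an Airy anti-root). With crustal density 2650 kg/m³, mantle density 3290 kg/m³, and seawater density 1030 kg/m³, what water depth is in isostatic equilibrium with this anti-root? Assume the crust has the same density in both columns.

Replacing a thickness d of crust by seawater at the top must be balanced by replacing crust with mantle at the base: d (ρ_c − ρ_w) = a (ρ_m − ρ_c).
d = a (ρ_m − ρ_c)/(ρ_c − ρ_w) = 12.2 km × 640/1620 = 4.82 km.

4.82 km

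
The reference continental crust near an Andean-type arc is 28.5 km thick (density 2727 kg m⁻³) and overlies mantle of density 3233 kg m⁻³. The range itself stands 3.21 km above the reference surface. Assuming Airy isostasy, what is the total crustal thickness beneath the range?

49 km

Root depth r = h ρ_c / (ρ_m − ρ_c) = 3.21 km × 2727 / 506 = 17.3 km.
Total thickness = T + h + r = 28.5 km + 3.21 km + 17.3 km = 49 km.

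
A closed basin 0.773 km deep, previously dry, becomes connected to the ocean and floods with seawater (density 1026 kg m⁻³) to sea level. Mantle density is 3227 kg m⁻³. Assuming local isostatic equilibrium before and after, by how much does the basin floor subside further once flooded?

0.36 km

After flooding the water column is d + s deep. Its weight must equal the weight of mantle displaced by the extra subsidence s: (d + s) ρ_w = s ρ_m.
s = d ρ_w / (ρ_m − ρ_w) = 0.773 km × 1026/(3227 − 1026) = 0.36 km.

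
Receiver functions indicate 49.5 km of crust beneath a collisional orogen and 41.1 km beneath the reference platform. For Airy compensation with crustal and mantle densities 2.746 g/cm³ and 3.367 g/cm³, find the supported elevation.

Excess crust Δ = 49.5 km − 41.1 km = 8.4 km, split between elevation h and root r with h + r = Δ.
Airy balance ρ_c h = (ρ_m − ρ_c) r gives r = h ρ_c/(ρ_m − ρ_c), so h (1 + ρ_c/(ρ_m − ρ_c)) = Δ, i.e. h = Δ (ρ_m − ρ_c)/ρ_m.
h = 8.4 km × 0.621/3.367 = 1.55 km.

1.55 km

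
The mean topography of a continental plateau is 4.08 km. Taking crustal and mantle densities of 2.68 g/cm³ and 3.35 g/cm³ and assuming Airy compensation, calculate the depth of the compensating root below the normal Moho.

Balancing pressure at the compensation depth: the weight of the topography is balanced by the buoyancy of the root, ρ_c h = (ρ_m − ρ_c) r.
r = h · ρ_c / (ρ_m − ρ_c) = 4.08 km × 2.68 / (3.35 − 2.68) = 16.3 km.

16.3 km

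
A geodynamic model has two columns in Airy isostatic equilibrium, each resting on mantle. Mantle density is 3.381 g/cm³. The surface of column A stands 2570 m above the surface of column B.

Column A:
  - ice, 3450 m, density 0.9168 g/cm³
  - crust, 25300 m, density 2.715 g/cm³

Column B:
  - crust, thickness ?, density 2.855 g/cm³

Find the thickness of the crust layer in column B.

Take the compensation level at the base of the deeper column (depth z_c below the surface of column A) and equate Σ ρ_i t_i down to z_c; mantle fills any gap and the z_c terms cancel.
Column A: 3450×0.9168 + 25300×2.715 + (z_c − 28750)×3.381
Column B: 2570×0 + x×2.855 + (z_c − 2570 − 0 − x)×3.381
The z_c×3.381 term appears on both sides and cancels. Collect the known terms of each column as K = Σ(ρt)_known − 3.381 × (depth of known layers): K_A = 71852.46 − 3.381×28750 = −25351.29; K_B = 0 − 3.381×(2570 + 0) = −8689.17.
Balance: K_A = K_B − x×(3.381 − 2.855), so x = (K_B − K_A)/(3.381 − 2.855) = 16662.1/0.526 = 31700 m.

31700 m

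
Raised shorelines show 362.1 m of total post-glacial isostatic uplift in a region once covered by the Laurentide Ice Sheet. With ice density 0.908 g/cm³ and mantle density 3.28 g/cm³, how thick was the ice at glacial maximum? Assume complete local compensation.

u = t ρ_ice/ρ_m → t = u ρ_m/ρ_ice = 362.1 m × 3.28/0.908 = 1310 m.

1310 m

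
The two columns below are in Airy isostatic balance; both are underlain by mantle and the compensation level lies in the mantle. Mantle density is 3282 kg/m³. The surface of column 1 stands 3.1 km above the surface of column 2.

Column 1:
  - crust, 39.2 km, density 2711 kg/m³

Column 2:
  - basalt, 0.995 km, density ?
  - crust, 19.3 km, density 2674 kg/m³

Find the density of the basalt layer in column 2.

Take the compensation level at the base of the deeper column (depth z_c below the surface of column 1) and equate Σ ρ_i t_i down to z_c; mantle fills any gap and the z_c terms cancel.
Column 1: 39.2×2711 + (z_c − 39.2)×3282
Column 2: 3.1×0 + 0.995×ρ + 19.3×2674 + (z_c − 3.1 − 20.295)×3282
The z_c×3282 term appears on both sides and cancels. Collect the known terms of each column as K = Σ(ρt)_known − 3282 × (depth of known layers): K_1 = 106271.2 − 3282×39.2 = −22383.2; K_2 = 51608.2 − 3282×(3.1 + 20.295) = −25174.19.
Balance: K_1 = K_2 + 0.995×ρ, so ρ = (K_1 − K_2)/0.995 = 2790.99/0.995 = 2810 kg/m³.

2810 kg/m³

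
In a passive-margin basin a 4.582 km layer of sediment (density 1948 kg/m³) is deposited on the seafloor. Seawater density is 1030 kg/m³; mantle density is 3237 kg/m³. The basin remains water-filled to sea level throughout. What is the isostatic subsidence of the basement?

1.91 km

Submarine loading: the sediment displaces seawater, and the subsidence is in turn flooded, so s (ρ_m − ρ_w) = t (ρ_sed − ρ_w).
s = 4.582 km × (1948 − 1030) / (3237 − 1030) = 1.91 km.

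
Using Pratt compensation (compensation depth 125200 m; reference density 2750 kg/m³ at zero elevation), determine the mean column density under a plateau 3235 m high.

2680 kg/m³

Pratt balance: ρ_ref D = ρ (D + h).
ρ = ρ_ref D/(D + h) = 2750 × 125200 m/(125200 m + 3235 m) = 2680 kg/m³.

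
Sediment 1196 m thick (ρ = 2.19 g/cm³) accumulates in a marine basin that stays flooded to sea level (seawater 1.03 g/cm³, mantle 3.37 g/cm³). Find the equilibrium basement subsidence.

593 m

Submarine loading: the sediment displaces seawater, and the subsidence is in turn flooded, so s (ρ_m − ρ_w) = t (ρ_sed − ρ_w).
s = 1196 m × (2.19 − 1.03) / (3.37 − 1.03) = 593 m.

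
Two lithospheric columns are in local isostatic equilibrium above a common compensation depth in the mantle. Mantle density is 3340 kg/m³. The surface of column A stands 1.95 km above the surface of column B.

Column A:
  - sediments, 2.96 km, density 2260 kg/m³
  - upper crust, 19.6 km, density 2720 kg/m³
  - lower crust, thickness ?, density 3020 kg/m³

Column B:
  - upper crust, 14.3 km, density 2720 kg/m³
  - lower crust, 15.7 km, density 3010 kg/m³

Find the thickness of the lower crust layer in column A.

16.3 km

Take the compensation level at the base of the deeper column (depth z_c below the surface of column A) and equate Σ ρ_i t_i down to z_c; mantle fills any gap and the z_c terms cancel.
Column A: 2.96×2260 + 19.6×2720 + x×3020 + (z_c − 22.56 − x)×3340
Column B: 1.95×0 + 14.3×2720 + 15.7×3010 + (z_c − 1.95 − 30)×3340
The z_c×3340 term appears on both sides and cancels. Collect the known terms of each column as K = Σ(ρt)_known − 3340 × (depth of known layers): K_A = 60001.6 − 3340×22.56 = −15348.8; K_B = 86153 − 3340×(1.95 + 30) = −20560.
Balance: K_A − x×(3340 − 3020) = K_B, so x = (K_A − K_B)/(3340 − 3020) = 5211.2/320 = 16.3 km.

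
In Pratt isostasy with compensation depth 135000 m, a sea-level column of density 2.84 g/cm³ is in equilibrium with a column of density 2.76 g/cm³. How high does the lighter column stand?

ρ_ref D = ρ (D + h) → h = D (ρ_ref − ρ)/ρ.
h = 135000 m × (2.84 − 2.76)/2.76 = 3910 m.

3910 m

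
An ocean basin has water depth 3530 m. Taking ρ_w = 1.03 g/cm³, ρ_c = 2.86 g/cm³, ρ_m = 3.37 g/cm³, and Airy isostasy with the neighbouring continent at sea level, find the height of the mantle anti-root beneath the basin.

Balancing pressure at the compensation depth: replacing crust with seawater at the top is compensated by replacing crust with mantle at the base: d (ρ_c − ρ_w) = a (ρ_m − ρ_c).
a = d (ρ_c − ρ_w)/(ρ_m − ρ_c) = 3530 m × 1.83/0.51 = 12700 m.

12700 m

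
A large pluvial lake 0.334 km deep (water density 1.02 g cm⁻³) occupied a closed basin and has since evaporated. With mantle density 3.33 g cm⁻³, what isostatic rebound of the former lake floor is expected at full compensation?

u = d ρ_w/ρ_m = 0.334 km × 1.02/3.33 = 0.102 km.

0.102 km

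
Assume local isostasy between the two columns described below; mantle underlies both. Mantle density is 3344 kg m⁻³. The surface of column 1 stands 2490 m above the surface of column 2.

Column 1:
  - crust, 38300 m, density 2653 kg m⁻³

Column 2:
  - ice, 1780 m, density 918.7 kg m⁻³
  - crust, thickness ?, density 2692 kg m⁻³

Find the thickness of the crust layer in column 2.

21200 m

Take the compensation level at the base of the deeper column (depth z_c below the surface of column 1) and equate Σ ρ_i t_i down to z_c; mantle fills any gap and the z_c terms cancel.
Column 1: 38300×2653 + (z_c − 38300)×3344
Column 2: 2490×0 + 1780×918.7 + x×2692 + (z_c − 2490 − 1780 − x)×3344
The z_c×3344 term appears on both sides and cancels. Collect the known terms of each column as K = Σ(ρt)_known − 3344 × (depth of known layers): K_1 = 101609900 − 3344×38300 = −26465300; K_2 = 1635286 − 3344×(2490 + 1780) = −12643594.
Balance: K_1 = K_2 − x×(3344 − 2692), so x = (K_2 − K_1)/(3344 − 2692) = 13821700/652 = 21200 m.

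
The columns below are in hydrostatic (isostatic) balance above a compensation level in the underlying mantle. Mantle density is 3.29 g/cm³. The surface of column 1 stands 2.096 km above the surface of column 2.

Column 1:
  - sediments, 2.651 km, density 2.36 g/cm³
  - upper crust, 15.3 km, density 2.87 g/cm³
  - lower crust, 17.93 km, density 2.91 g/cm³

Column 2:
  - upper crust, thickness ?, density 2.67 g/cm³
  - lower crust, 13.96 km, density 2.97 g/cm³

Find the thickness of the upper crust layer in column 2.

Take the compensation level at the base of the deeper column (depth z_c below the surface of column 1) and equate Σ ρ_i t_i down to z_c; mantle fills any gap and the z_c terms cancel.
Column 1: 2.651×2.36 + 15.3×2.87 + 17.93×2.91 + (z_c − 35.881)×3.29
Column 2: 2.096×0 + x×2.67 + 13.96×2.97 + (z_c − 2.096 − 13.96 − x)×3.29
The z_c×3.29 term appears on both sides and cancels. Collect the known terms of each column as K = Σ(ρt)_known − 3.29 × (depth of known layers): K_1 = 102.34366 − 3.29×35.881 = −15.70483; K_2 = 41.4612 − 3.29×(2.096 + 13.96) = −11.36304.
Balance: K_1 = K_2 − x×(3.29 − 2.67), so x = (K_2 − K_1)/(3.29 − 2.67) = 4.34179/0.62 = 7 km.

7 km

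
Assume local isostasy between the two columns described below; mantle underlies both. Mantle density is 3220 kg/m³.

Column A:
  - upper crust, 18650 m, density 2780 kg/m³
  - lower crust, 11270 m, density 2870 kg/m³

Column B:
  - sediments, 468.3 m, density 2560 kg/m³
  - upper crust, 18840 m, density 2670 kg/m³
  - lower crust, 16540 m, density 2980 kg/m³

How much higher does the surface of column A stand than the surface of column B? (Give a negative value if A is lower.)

For any compensation level in the mantle, the mantle terms cancel and isostasy reduces to e = (Σt_A − Σt_B) − (Σ(ρt)_A − Σ(ρt)_B) / ρ_m.
Σt_A = 29920 m; Σt_B = 35848.3 m; Σ(ρt)_A = 84191900; Σ(ρt)_B = 100790848 (in m·kg/m³).
e = (29920 − 35848.3) − (84191900 − 100790848) / 3220 = −773 m.

−773 m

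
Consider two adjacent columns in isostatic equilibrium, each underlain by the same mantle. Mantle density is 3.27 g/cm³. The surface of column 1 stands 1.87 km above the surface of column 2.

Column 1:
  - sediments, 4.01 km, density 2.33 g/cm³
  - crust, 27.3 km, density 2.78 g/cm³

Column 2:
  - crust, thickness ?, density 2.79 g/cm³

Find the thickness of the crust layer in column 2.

23 km

Take the compensation level at the base of the deeper column (depth z_c below the surface of column 1) and equate Σ ρ_i t_i down to z_c; mantle fills any gap and the z_c terms cancel.
Column 1: 4.01×2.33 + 27.3×2.78 + (z_c − 31.31)×3.27
Column 2: 1.87×0 + x×2.79 + (z_c − 1.87 − 0 − x)×3.27
The z_c×3.27 term appears on both sides and cancels. Collect the known terms of each column as K = Σ(ρt)_known − 3.27 × (depth of known layers): K_1 = 85.2373 − 3.27×31.31 = −17.1464; K_2 = 0 − 3.27×(1.87 + 0) = −6.1149.
Balance: K_1 = K_2 − x×(3.27 − 2.79), so x = (K_2 − K_1)/(3.27 − 2.79) = 11.0315/0.48 = 23 km.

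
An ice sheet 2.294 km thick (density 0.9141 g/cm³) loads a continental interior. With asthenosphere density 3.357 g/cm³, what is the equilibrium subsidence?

Isostatic balance requires: the ice load ρ_ice t is balanced by mantle displaced below, ρ_m s.
s = t ρ_ice / ρ_m = 2.294 km × 0.9141/3.357 = 0.625 km.

0.625 km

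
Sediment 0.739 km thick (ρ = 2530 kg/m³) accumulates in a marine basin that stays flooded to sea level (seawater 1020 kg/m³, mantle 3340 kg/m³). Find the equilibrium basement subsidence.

Submarine loading: the sediment displaces seawater, and the subsidence is in turn flooded, so s (ρ_m − ρ_w) = t (ρ_sed − ρ_w).
s = 0.739 km × (2530 − 1020) / (3340 − 1020) = 0.481 km.

0.481 km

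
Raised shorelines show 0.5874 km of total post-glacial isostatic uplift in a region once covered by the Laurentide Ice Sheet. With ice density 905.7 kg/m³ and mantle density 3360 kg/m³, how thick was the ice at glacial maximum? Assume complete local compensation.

u = t ρ_ice/ρ_m → t = u ρ_m/ρ_ice = 0.5874 km × 3360/905.7 = 2.18 km.

2.18 km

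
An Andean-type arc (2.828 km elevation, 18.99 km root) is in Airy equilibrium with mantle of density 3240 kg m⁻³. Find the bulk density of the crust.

2820 kg m⁻³

ρ_c h = (ρ_m − ρ_c) r → ρ_c (h + r) = ρ_m r → ρ_c = ρ_m r / (h + r).
ρ_c = 3240 × 18.99 km / (2.828 km + 18.99 km) = 2820 kg m⁻³.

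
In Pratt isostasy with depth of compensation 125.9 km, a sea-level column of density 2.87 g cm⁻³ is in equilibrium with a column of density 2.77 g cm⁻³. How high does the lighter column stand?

4.55 km

ρ_ref D = ρ (D + h) → h = D (ρ_ref − ρ)/ρ.
h = 125.9 km × (2.87 − 2.77)/2.77 = 4.55 km.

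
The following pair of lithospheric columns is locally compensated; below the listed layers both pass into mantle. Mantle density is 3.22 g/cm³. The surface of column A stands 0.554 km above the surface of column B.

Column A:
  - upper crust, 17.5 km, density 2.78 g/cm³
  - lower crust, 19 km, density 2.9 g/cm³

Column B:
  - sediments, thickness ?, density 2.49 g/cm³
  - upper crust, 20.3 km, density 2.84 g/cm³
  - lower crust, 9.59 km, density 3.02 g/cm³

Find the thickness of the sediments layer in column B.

Take the compensation level at the base of the deeper column (depth z_c below the surface of column A) and equate Σ ρ_i t_i down to z_c; mantle fills any gap and the z_c terms cancel.
Column A: 17.5×2.78 + 19×2.9 + (z_c − 36.5)×3.22
Column B: 0.554×0 + x×2.49 + 20.3×2.84 + 9.59×3.02 + (z_c − 0.554 − 29.89 − x)×3.22
The z_c×3.22 term appears on both sides and cancels. Collect the known terms of each column as K = Σ(ρt)_known − 3.22 × (depth of known layers): K_A = 103.75 − 3.22×36.5 = −13.78; K_B = 86.6138 − 3.22×(0.554 + 29.89) = −11.41588.
Balance: K_A = K_B − x×(3.22 − 2.49), so x = (K_B − K_A)/(3.22 − 2.49) = 2.36412/0.73 = 3.24 km.

3.24 km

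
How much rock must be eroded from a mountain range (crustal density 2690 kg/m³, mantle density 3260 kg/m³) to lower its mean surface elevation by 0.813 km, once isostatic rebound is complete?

4.65 km

Net drop Δ = e − u = e − e ρ_c/ρ_m = e (ρ_m − ρ_c)/ρ_m.
e = Δ ρ_m/(ρ_m − ρ_c) = 0.813 km × 3260/570 = 4.65 km.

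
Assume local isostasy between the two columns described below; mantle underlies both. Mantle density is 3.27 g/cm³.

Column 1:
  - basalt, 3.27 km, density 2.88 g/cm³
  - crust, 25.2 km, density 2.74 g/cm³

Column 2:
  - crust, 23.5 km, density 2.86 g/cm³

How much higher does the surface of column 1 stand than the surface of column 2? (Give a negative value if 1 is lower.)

For any compensation level in the mantle, the mantle terms cancel and isostasy reduces to e = (Σt_1 − Σt_2) − (Σ(ρt)_1 − Σ(ρt)_2) / ρ_m.
Σt_1 = 28.47 km; Σt_2 = 23.5 km; Σ(ρt)_1 = 78.4656; Σ(ρt)_2 = 67.21 (in km·g/cm³).
e = (28.47 − 23.5) − (78.4656 − 67.21) / 3.27 = 1.53 km.

1.53 km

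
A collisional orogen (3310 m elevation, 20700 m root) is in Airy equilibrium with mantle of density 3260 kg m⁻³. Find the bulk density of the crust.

2810 kg m⁻³

ρ_c h = (ρ_m − ρ_c) r → ρ_c (h + r) = ρ_m r → ρ_c = ρ_m r / (h + r).
ρ_c = 3260 × 20700 m / (3310 m + 20700 m) = 2810 kg m⁻³.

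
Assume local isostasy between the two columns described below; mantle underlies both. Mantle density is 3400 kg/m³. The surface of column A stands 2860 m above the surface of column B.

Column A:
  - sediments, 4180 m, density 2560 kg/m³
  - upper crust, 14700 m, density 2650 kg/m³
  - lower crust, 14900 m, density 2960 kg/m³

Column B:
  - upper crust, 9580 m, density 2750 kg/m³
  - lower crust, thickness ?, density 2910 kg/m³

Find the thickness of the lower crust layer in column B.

Take the compensation level at the base of the deeper column (depth z_c below the surface of column A) and equate Σ ρ_i t_i down to z_c; mantle fills any gap and the z_c terms cancel.
Column A: 4180×2560 + 14700×2650 + 14900×2960 + (z_c − 33780)×3400
Column B: 2860×0 + 9580×2750 + x×2910 + (z_c − 2860 − 9580 − x)×3400
The z_c×3400 term appears on both sides and cancels. Collect the known terms of each column as K = Σ(ρt)_known − 3400 × (depth of known layers): K_A = 93759800 − 3400×33780 = −21092200; K_B = 26345000 − 3400×(2860 + 9580) = −15951000.
Balance: K_A = K_B − x×(3400 − 2910), so x = (K_B − K_A)/(3400 − 2910) = 5141200/490 = 10500 m.

10500 m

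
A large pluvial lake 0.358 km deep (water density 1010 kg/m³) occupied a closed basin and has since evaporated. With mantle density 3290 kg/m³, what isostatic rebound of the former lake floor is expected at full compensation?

u = d ρ_w/ρ_m = 0.358 km × 1010/3290 = 0.11 km.

0.11 km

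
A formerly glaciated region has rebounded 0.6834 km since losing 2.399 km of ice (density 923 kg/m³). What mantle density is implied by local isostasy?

ρ_m = ρ_ice t / u = 923 × 2.399 km/0.6834 km = 3240 kg/m³.

3240 kg/m³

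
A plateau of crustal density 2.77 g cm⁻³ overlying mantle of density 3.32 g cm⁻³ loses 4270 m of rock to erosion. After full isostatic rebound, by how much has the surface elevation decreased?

Rebound u = e ρ_c/ρ_m = 4270 m × 2.77/3.32 = 3563 m.
Net surface drop = e − u = 4270 m − 3563 m = e (ρ_m − ρ_c)/ρ_m = 707 m.

707 m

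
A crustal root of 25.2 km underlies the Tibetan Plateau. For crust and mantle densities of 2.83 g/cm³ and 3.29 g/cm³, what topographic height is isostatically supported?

By Archimedes' principle applied to the lithosphere: ρ_c h = (ρ_m − ρ_c) r.
h = r (ρ_m − ρ_c) / ρ_c = 25.2 km × (3.29 − 2.83) / 2.83 = 4.1 km.

4.1 km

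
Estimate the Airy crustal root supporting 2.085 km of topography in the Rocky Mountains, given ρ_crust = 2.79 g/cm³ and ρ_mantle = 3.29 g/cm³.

Balancing pressure at the compensation depth: the weight of the topography is balanced by the buoyancy of the root, ρ_c h = (ρ_m − ρ_c) r.
r = h · ρ_c / (ρ_m − ρ_c) = 2.085 km × 2.79 / (3.29 − 2.79) = 11.6 km.

11.6 km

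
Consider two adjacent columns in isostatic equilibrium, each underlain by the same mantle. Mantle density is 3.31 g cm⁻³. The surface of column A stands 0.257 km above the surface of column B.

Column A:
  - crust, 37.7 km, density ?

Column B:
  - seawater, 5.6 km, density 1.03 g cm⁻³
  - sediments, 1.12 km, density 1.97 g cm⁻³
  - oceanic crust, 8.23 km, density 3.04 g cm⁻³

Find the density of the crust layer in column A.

Take the compensation level at the base of the deeper column (depth z_c below the surface of column A) and equate Σ ρ_i t_i down to z_c; mantle fills any gap and the z_c terms cancel.
Column A: 37.7×ρ + (z_c − 37.7)×3.31
Column B: 0.257×0 + 5.6×1.03 + 1.12×1.97 + 8.23×3.04 + (z_c − 0.257 − 14.95)×3.31
The z_c×3.31 term appears on both sides and cancels. Collect the known terms of each column as K = Σ(ρt)_known − 3.31 × (depth of known layers): K_A = 0 − 3.31×37.7 = −124.787; K_B = 32.9936 − 3.31×(0.257 + 14.95) = −17.34157.
Balance: K_A + 37.7×ρ = K_B, so ρ = (K_B − K_A)/37.7 = 107.445/37.7 = 2.85 g cm⁻³.

2.85 g cm⁻³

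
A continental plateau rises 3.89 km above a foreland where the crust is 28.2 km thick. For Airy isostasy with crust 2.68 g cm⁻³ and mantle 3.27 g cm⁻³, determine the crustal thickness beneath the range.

Root depth r = h ρ_c / (ρ_m − ρ_c) = 3.89 km × 2.68 / 0.59 = 17.67 km.
Total thickness = T + h + r = 28.2 km + 3.89 km + 17.67 km = 49.8 km.

49.8 km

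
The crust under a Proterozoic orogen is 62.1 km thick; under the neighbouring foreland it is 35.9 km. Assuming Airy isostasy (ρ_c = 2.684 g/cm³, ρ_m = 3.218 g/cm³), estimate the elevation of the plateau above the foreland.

4.35 km

Excess crust Δ = 62.1 km − 35.9 km = 26.2 km, split between elevation h and root r with h + r = Δ.
Airy balance ρ_c h = (ρ_m − ρ_c) r gives r = h ρ_c/(ρ_m − ρ_c), so h (1 + ρ_c/(ρ_m − ρ_c)) = Δ, i.e. h = Δ (ρ_m − ρ_c)/ρ_m.
h = 26.2 km × 0.534/3.218 = 4.35 km.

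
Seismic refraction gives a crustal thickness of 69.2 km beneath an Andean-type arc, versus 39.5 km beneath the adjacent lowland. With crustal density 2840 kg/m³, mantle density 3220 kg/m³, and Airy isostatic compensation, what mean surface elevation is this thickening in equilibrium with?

3.5 km

Excess crust Δ = 69.2 km − 39.5 km = 29.7 km, split between elevation h and root r with h + r = Δ.
Airy balance ρ_c h = (ρ_m − ρ_c) r gives r = h ρ_c/(ρ_m − ρ_c), so h (1 + ρ_c/(ρ_m − ρ_c)) = Δ, i.e. h = Δ (ρ_m − ρ_c)/ρ_m.
h = 29.7 km × 380/3220 = 3.5 km.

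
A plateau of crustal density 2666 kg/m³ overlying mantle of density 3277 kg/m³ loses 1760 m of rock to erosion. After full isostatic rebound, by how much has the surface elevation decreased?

328 m

Rebound u = e ρ_c/ρ_m = 1760 m × 2666/3277 = 1432 m.
Net surface drop = e − u = 1760 m − 1432 m = e (ρ_m − ρ_c)/ρ_m = 328 m.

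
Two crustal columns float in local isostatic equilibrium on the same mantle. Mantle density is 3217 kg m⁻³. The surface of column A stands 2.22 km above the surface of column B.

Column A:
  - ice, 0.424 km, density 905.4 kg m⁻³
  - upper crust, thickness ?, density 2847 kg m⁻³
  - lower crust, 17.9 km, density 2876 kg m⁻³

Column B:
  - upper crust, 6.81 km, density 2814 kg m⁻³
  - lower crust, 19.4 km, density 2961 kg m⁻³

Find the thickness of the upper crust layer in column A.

Take the compensation level at the base of the deeper column (depth z_c below the surface of column A) and equate Σ ρ_i t_i down to z_c; mantle fills any gap and the z_c terms cancel.
Column A: 0.424×905.4 + x×2847 + 17.9×2876 + (z_c − 18.324 − x)×3217
Column B: 2.22×0 + 6.81×2814 + 19.4×2961 + (z_c − 2.22 − 26.21)×3217
The z_c×3217 term appears on both sides and cancels. Collect the known terms of each column as K = Σ(ρt)_known − 3217 × (depth of known layers): K_A = 51864.2896 − 3217×18.324 = −7084.0184; K_B = 76606.74 − 3217×(2.22 + 26.21) = −14852.57.
Balance: K_A − x×(3217 − 2847) = K_B, so x = (K_A − K_B)/(3217 − 2847) = 7768.55/370 = 21 km.

21 km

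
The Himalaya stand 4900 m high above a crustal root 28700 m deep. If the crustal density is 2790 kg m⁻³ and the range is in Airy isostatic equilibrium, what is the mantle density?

3270 kg m⁻³

Airy balance: ρ_c h = (ρ_m − ρ_c) r → ρ_m = ρ_c (1 + h/r).
ρ_m = 2790 × (1 + 4900 m/28700 m) = 3270 kg m⁻³.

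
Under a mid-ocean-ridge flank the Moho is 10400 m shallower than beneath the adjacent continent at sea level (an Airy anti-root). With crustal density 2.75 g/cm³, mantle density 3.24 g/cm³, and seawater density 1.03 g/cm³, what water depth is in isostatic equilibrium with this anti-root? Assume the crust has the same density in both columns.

Replacing a thickness d of crust by seawater at the top must be balanced by replacing crust with mantle at the base: d (ρ_c − ρ_w) = a (ρ_m − ρ_c).
d = a (ρ_m − ρ_c)/(ρ_c − ρ_w) = 10400 m × 0.49/1.72 = 2960 m.

2960 m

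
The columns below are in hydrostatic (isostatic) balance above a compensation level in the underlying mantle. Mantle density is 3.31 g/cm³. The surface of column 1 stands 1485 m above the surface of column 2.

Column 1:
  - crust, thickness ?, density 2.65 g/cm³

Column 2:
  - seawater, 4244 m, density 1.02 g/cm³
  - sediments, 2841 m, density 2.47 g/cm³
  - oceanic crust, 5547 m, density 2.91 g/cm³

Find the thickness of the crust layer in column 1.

29200 m

Take the compensation level at the base of the deeper column (depth z_c below the surface of column 1) and equate Σ ρ_i t_i down to z_c; mantle fills any gap and the z_c terms cancel.
Column 1: x×2.65 + (z_c − 0 − x)×3.31
Column 2: 1485×0 + 4244×1.02 + 2841×2.47 + 5547×2.91 + (z_c − 1485 − 12632)×3.31
The z_c×3.31 term appears on both sides and cancels. Collect the known terms of each column as K = Σ(ρt)_known − 3.31 × (depth of known layers): K_1 = 0 − 3.31×0 = 0; K_2 = 27487.92 − 3.31×(1485 + 12632) = −19239.35.
Balance: K_1 − x×(3.31 − 2.65) = K_2, so x = (K_1 − K_2)/(3.31 − 2.65) = 19239.4/0.66 = 29200 m.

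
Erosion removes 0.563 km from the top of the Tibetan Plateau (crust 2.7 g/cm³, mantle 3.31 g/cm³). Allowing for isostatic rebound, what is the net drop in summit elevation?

0.104 km

Rebound u = e ρ_c/ρ_m = 0.563 km × 2.7/3.31 = 0.4592 km.
Net surface drop = e − u = 0.563 km − 0.4592 km = e (ρ_m − ρ_c)/ρ_m = 0.104 km.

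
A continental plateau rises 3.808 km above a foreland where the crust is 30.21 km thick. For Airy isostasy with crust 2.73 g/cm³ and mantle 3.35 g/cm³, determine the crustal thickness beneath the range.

Root depth r = h ρ_c / (ρ_m − ρ_c) = 3.808 km × 2.73 / 0.62 = 16.77 km.
Total thickness = T + h + r = 30.21 km + 3.808 km + 16.77 km = 50.8 km.

50.8 km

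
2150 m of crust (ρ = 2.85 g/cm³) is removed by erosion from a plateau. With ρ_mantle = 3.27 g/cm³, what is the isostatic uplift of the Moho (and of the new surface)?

Unloading: uplift u = e ρ_c/ρ_m = 2150 m × 2.85/3.27 = 1870 m.

1870 m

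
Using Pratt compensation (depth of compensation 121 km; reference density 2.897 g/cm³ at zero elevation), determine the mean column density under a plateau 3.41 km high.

2.82 g/cm³

Pratt balance: ρ_ref D = ρ (D + h).
ρ = ρ_ref D/(D + h) = 2.897 × 121 km/(121 km + 3.41 km) = 2.82 g/cm³.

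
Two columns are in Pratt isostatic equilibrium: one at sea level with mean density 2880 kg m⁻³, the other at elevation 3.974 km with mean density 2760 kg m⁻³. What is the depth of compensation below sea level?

ρ_ref D = ρ (D + h) → D (ρ_ref − ρ) = ρ h.
D = ρ h/(ρ_ref − ρ) = 2760 × 3.974 km/(2880 − 2760) = 91.4 km.

91.4 km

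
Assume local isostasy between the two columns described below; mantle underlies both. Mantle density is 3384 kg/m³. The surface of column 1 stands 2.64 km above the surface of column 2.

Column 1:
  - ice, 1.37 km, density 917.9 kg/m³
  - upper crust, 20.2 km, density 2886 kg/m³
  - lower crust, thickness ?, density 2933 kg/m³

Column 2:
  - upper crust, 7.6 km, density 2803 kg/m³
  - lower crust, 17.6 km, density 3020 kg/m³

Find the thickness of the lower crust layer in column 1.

Take the compensation level at the base of the deeper column (depth z_c below the surface of column 1) and equate Σ ρ_i t_i down to z_c; mantle fills any gap and the z_c terms cancel.
Column 1: 1.37×917.9 + 20.2×2886 + x×2933 + (z_c − 21.57 − x)×3384
Column 2: 2.64×0 + 7.6×2803 + 17.6×3020 + (z_c − 2.64 − 25.2)×3384
The z_c×3384 term appears on both sides and cancels. Collect the known terms of each column as K = Σ(ρt)_known − 3384 × (depth of known layers): K_1 = 59554.723 − 3384×21.57 = −13438.157; K_2 = 74454.8 − 3384×(2.64 + 25.2) = −19755.76.
Balance: K_1 − x×(3384 − 2933) = K_2, so x = (K_1 − K_2)/(3384 − 2933) = 6317.6/451 = 14 km.

14 km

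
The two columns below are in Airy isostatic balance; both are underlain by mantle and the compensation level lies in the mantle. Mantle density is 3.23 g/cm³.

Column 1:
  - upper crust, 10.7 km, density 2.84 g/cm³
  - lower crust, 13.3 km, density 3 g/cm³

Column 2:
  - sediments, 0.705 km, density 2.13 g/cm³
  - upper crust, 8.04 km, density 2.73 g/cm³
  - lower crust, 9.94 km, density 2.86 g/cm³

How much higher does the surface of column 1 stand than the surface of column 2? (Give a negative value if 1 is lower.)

−0.384 km

For any compensation level in the mantle, the mantle terms cancel and isostasy reduces to e = (Σt_1 − Σt_2) − (Σ(ρt)_1 − Σ(ρt)_2) / ρ_m.
Σt_1 = 24 km; Σt_2 = 18.685 km; Σ(ρt)_1 = 70.288; Σ(ρt)_2 = 51.87925 (in km·g/cm³).
e = (24 − 18.685) − (70.288 − 51.87925) / 3.23 = −0.384 km.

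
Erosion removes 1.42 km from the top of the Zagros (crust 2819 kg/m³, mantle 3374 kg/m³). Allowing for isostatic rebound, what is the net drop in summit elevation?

Rebound u = e ρ_c/ρ_m = 1.42 km × 2819/3374 = 1.186 km.
Net surface drop = e − u = 1.42 km − 1.186 km = e (ρ_m − ρ_c)/ρ_m = 0.234 km.

0.234 km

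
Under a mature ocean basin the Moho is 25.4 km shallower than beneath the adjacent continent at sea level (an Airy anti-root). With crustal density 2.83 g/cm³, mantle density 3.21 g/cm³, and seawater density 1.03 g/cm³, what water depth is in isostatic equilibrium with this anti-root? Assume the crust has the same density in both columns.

Replacing a thickness d of crust by seawater at the top must be balanced by replacing crust with mantle at the base: d (ρ_c − ρ_w) = a (ρ_m − ρ_c).
d = a (ρ_m − ρ_c)/(ρ_c − ρ_w) = 25.4 km × 0.38/1.8 = 5.36 km.

5.36 km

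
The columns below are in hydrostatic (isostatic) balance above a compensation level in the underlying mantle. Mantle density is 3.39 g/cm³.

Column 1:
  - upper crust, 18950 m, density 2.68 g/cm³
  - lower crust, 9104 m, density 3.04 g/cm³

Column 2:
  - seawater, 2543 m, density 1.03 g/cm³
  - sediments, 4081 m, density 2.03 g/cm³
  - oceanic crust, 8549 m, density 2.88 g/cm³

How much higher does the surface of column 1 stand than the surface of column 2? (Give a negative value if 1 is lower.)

For any compensation level in the mantle, the mantle terms cancel and isostasy reduces to e = (Σt_1 − Σt_2) − (Σ(ρt)_1 − Σ(ρt)_2) / ρ_m.
Σt_1 = 28054 m; Σt_2 = 15173 m; Σ(ρt)_1 = 78462.16; Σ(ρt)_2 = 35524.84 (in m·g/cm³).
e = (28054 − 15173) − (78462.16 − 35524.84) / 3.39 = 215 m.

215 m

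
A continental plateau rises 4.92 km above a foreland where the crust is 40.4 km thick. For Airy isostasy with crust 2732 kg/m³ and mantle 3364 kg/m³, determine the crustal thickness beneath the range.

66.6 km

Root depth r = h ρ_c / (ρ_m − ρ_c) = 4.92 km × 2732 / 632 = 21.27 km.
Total thickness = T + h + r = 40.4 km + 4.92 km + 21.27 km = 66.6 km.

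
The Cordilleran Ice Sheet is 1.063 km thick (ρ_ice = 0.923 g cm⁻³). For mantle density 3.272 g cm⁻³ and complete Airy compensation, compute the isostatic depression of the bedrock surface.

0.3 km

For local isostatic compensation: the ice load ρ_ice t is balanced by mantle displaced below, ρ_m s.
s = t ρ_ice / ρ_m = 1.063 km × 0.923/3.272 = 0.3 km.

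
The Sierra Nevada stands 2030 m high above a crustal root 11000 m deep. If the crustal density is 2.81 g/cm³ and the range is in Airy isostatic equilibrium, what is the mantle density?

3.33 g/cm³

Airy balance: ρ_c h = (ρ_m − ρ_c) r → ρ_m = ρ_c (1 + h/r).
ρ_m = 2.81 × (1 + 2030 m/11000 m) = 3.33 g/cm³.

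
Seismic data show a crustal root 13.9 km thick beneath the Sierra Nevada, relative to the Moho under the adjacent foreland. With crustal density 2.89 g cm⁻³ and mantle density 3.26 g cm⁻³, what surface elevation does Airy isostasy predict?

Equating mass per unit area of the two columns: ρ_c h = (ρ_m − ρ_c) r.
h = r (ρ_m − ρ_c) / ρ_c = 13.9 km × (3.26 − 2.89) / 2.89 = 1.78 km.

1.78 km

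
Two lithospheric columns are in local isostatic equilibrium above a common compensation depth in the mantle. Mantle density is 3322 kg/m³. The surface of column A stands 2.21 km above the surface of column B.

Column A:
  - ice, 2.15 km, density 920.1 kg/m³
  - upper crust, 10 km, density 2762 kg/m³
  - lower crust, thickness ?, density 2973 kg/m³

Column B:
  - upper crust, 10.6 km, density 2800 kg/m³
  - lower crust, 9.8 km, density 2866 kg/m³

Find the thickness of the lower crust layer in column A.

18.9 km

Take the compensation level at the base of the deeper column (depth z_c below the surface of column A) and equate Σ ρ_i t_i down to z_c; mantle fills any gap and the z_c terms cancel.
Column A: 2.15×920.1 + 10×2762 + x×2973 + (z_c − 12.15 − x)×3322
Column B: 2.21×0 + 10.6×2800 + 9.8×2866 + (z_c − 2.21 − 20.4)×3322
The z_c×3322 term appears on both sides and cancels. Collect the known terms of each column as K = Σ(ρt)_known − 3322 × (depth of known layers): K_A = 29598.215 − 3322×12.15 = −10764.085; K_B = 57766.8 − 3322×(2.21 + 20.4) = −17343.62.
Balance: K_A − x×(3322 − 2973) = K_B, so x = (K_A − K_B)/(3322 − 2973) = 6579.53/349 = 18.9 km.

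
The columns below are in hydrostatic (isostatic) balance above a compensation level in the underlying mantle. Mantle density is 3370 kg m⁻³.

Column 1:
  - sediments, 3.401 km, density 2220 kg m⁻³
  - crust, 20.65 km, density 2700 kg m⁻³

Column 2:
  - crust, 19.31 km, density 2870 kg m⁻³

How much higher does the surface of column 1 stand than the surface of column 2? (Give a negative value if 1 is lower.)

2.4 km

For any compensation level in the mantle, the mantle terms cancel and isostasy reduces to e = (Σt_1 − Σt_2) − (Σ(ρt)_1 − Σ(ρt)_2) / ρ_m.
Σt_1 = 24.051 km; Σt_2 = 19.31 km; Σ(ρt)_1 = 63305.22; Σ(ρt)_2 = 55419.7 (in km·kg m⁻³).
e = (24.051 − 19.31) − (63305.22 − 55419.7) / 3370 = 2.4 km.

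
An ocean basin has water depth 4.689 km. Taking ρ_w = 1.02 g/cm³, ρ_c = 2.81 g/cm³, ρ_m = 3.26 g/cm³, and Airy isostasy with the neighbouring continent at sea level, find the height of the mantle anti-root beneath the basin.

In Airy isostatic equilibrium: replacing crust with seawater at the top is compensated by replacing crust with mantle at the base: d (ρ_c − ρ_w) = a (ρ_m − ρ_c).
a = d (ρ_c − ρ_w)/(ρ_m − ρ_c) = 4.689 km × 1.79/0.45 = 18.7 km.

18.7 km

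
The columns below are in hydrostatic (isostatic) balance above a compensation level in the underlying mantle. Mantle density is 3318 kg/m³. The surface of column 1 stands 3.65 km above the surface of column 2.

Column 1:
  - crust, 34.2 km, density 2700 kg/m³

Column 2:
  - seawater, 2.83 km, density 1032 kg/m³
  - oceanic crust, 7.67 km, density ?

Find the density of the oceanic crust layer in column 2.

2980 kg/m³

Take the compensation level at the base of the deeper column (depth z_c below the surface of column 1) and equate Σ ρ_i t_i down to z_c; mantle fills any gap and the z_c terms cancel.
Column 1: 34.2×2700 + (z_c − 34.2)×3318
Column 2: 3.65×0 + 2.83×1032 + 7.67×ρ + (z_c − 3.65 − 10.5)×3318
The z_c×3318 term appears on both sides and cancels. Collect the known terms of each column as K = Σ(ρt)_known − 3318 × (depth of known layers): K_1 = 92340 − 3318×34.2 = −21135.6; K_2 = 2920.56 − 3318×(3.65 + 10.5) = −44029.14.
Balance: K_1 = K_2 + 7.67×ρ, so ρ = (K_1 − K_2)/7.67 = 22893.5/7.67 = 2980 kg/m³.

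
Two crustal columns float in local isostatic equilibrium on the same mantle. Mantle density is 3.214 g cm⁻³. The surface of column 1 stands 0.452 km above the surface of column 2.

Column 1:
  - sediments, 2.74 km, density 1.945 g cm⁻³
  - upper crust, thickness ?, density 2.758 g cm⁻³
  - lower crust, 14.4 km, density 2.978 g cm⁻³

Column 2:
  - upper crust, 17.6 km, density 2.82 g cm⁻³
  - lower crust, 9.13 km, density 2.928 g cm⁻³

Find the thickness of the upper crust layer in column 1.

Take the compensation level at the base of the deeper column (depth z_c below the surface of column 1) and equate Σ ρ_i t_i down to z_c; mantle fills any gap and the z_c terms cancel.
Column 1: 2.74×1.945 + x×2.758 + 14.4×2.978 + (z_c − 17.14 − x)×3.214
Column 2: 0.452×0 + 17.6×2.82 + 9.13×2.928 + (z_c − 0.452 − 26.73)×3.214
The z_c×3.214 term appears on both sides and cancels. Collect the known terms of each column as K = Σ(ρt)_known − 3.214 × (depth of known layers): K_1 = 48.2125 − 3.214×17.14 = −6.87546; K_2 = 76.36464 − 3.214×(0.452 + 26.73) = −10.998308.
Balance: K_1 − x×(3.214 − 2.758) = K_2, so x = (K_1 − K_2)/(3.214 − 2.758) = 4.12285/0.456 = 9.04 km.

9.04 km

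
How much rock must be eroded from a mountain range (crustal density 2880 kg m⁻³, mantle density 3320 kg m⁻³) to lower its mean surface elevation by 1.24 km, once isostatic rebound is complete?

Net drop Δ = e − u = e − e ρ_c/ρ_m = e (ρ_m − ρ_c)/ρ_m.
e = Δ ρ_m/(ρ_m − ρ_c) = 1.24 km × 3320/440 = 9.36 km.

9.36 km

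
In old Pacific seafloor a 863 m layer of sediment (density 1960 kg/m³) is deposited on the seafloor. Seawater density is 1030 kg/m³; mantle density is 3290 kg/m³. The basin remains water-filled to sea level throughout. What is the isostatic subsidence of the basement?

Submarine loading: the sediment displaces seawater, and the subsidence is in turn flooded, so s (ρ_m − ρ_w) = t (ρ_sed − ρ_w).
s = 863 m × (1960 − 1030) / (3290 − 1030) = 355 m.

355 m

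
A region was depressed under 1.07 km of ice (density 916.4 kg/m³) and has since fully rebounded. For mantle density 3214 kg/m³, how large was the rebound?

0.305 km

Removing the load lets mantle flow back in; uplift u satisfies ρ_ice t = ρ_m u.
u = t ρ_ice/ρ_m = 1.07 km × 916.4/3214 = 0.305 km.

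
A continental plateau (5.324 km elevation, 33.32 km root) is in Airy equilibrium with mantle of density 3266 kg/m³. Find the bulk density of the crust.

2820 kg/m³

ρ_c h = (ρ_m − ρ_c) r → ρ_c (h + r) = ρ_m r → ρ_c = ρ_m r / (h + r).
ρ_c = 3266 × 33.32 km / (5.324 km + 33.32 km) = 2820 kg/m³.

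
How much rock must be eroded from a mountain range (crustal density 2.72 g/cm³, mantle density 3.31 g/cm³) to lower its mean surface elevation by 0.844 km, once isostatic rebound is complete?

4.73 km

Net drop Δ = e − u = e − e ρ_c/ρ_m = e (ρ_m − ρ_c)/ρ_m.
e = Δ ρ_m/(ρ_m − ρ_c) = 0.844 km × 3.31/0.59 = 4.73 km.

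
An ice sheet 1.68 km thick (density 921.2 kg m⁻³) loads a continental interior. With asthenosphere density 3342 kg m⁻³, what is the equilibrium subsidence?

0.463 km

Equating mass per unit area of the two columns: the ice load ρ_ice t is balanced by mantle displaced below, ρ_m s.
s = t ρ_ice / ρ_m = 1.68 km × 921.2/3342 = 0.463 km.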